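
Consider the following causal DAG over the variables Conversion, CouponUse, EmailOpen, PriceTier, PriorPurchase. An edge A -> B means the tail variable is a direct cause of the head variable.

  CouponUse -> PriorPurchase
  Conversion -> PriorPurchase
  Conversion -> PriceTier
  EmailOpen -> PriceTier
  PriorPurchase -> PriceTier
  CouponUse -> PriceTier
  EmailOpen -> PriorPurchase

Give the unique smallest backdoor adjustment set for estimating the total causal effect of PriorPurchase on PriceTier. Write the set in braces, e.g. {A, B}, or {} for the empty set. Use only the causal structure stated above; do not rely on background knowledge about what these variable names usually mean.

{Conversion, CouponUse, EmailOpen}

Variables eligible for adjustment (non-descendants of PriorPurchase, excluding PriorPurchase and PriceTier): {Conversion, CouponUse, EmailOpen}.
Backdoor paths from PriorPurchase to PriceTier:
  P1: PriorPurchase <- EmailOpen -> PriceTier
  P2: PriorPurchase <- Conversion -> PriceTier
  P3: PriorPurchase <- CouponUse -> PriceTier
The empty set is not sufficient: P1 (PriorPurchase <- EmailOpen -> PriceTier) has no collider blocking it and no conditioned non-collider, so it is open.
Try {Conversion, CouponUse, EmailOpen}:
  P1: blocked at fork node EmailOpen ∈ conditioning set.
  P2: blocked at fork node Conversion ∈ conditioning set.
  P3: blocked at fork node CouponUse ∈ conditioning set.
{Conversion, CouponUse, EmailOpen} contains no descendant of PriorPurchase and blocks every backdoor path.
Every element of {Conversion, CouponUse, EmailOpen} is needed (dropping Conversion leaves P2 open; dropping CouponUse leaves P3 open; dropping EmailOpen leaves P1 open), so no proper subset is valid.
Among all size-3 subsets of the eligible variables, only {Conversion, CouponUse, EmailOpen} blocks every backdoor path, so it is the unique smallest valid adjustment set.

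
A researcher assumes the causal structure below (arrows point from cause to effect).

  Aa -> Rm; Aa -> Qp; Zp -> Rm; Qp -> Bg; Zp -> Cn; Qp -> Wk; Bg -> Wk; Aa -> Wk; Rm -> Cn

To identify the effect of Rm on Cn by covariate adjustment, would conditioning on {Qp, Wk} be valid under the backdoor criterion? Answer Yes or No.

Backdoor paths from Rm to Cn (paths whose first edge points into Rm):
  P1: Rm <- Zp -> Cn
Condition 1 (no descendant of Rm in the set): holds — descendants of Rm are {Cn}; none are in {Qp, Wk}.
Condition 2 (every backdoor path blocked by {Qp, Wk}):
  P1: open — no interior node is in the conditioning set.
{Qp, Wk} does not satisfy the backdoor criterion.

No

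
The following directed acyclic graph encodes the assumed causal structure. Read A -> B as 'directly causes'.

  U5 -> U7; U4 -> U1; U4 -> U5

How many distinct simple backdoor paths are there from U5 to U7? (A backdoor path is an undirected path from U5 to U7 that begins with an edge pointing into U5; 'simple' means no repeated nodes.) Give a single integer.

A backdoor path from U5 to U7 is any simple undirected path whose first edge points into U5 (i.e. leaves U5 via a parent).
Parents of U5: {U4}.
No simple path from any parent of U5 reaches U7 without revisiting U5, so there are no backdoor paths.

0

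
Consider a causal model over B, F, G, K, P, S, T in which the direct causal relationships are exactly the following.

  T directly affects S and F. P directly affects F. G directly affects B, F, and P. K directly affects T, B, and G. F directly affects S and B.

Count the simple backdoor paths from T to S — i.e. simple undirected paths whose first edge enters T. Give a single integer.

A backdoor path from T to S is any simple undirected path whose first edge points into T (i.e. leaves T via a parent).
Parents of T: {K}.
Enumerating:
  P1: T <- K -> G -> P -> F -> S
  P2: T <- K -> G -> F -> S
  P3: T <- K -> G -> B <- F -> S
  P4: T <- K -> B <- G -> P -> F -> S
  P5: T <- K -> B <- G -> F -> S
  P6: T <- K -> B <- F -> S
That exhausts the simple backdoor paths. Count: 6.

6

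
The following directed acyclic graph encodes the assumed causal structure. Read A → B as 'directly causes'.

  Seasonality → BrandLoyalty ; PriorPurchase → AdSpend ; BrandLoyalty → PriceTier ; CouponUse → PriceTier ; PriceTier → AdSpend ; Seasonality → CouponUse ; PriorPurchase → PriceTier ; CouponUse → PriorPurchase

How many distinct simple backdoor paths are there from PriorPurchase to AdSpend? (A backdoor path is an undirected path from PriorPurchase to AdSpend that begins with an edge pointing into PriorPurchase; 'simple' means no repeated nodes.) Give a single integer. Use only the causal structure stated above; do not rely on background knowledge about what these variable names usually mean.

2

A backdoor path from PriorPurchase to AdSpend is any simple undirected path whose first edge points into PriorPurchase (i.e. leaves PriorPurchase via a parent).
Parents of PriorPurchase: {CouponUse}.
Enumerating:
  P1: PriorPurchase <- CouponUse <- Seasonality -> BrandLoyalty -> PriceTier -> AdSpend
  P2: PriorPurchase <- CouponUse -> PriceTier -> AdSpend
That exhausts the simple backdoor paths. Count: 2.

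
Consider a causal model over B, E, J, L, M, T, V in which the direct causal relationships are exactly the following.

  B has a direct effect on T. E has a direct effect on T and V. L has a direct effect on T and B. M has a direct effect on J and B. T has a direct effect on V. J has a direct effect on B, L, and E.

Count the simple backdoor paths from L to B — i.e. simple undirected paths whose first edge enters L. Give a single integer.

4

A backdoor path from L to B is any simple undirected path whose first edge points into L (i.e. leaves L via a parent).
Parents of L: {J}.
Enumerating:
  P1: L <- J <- M -> B
  P2: L <- J -> E -> T <- B
  P3: L <- J -> E -> V <- T <- B
  P4: L <- J -> B
That exhausts the simple backdoor paths. Count: 4.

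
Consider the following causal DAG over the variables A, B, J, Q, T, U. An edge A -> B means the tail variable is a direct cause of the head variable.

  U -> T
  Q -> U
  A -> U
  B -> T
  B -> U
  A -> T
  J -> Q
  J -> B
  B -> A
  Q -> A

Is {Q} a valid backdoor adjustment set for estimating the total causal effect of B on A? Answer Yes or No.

Yes

Backdoor paths from B to A (paths whose first edge points into B):
  P1: B <- J -> Q -> A
  P2: B <- J -> Q -> U <- A
  P3: B <- J -> Q -> U -> T <- A
Condition 1 (no descendant of B in the set): holds — descendants of B are {A, T, U}; none are in {Q}.
Condition 2 (every backdoor path blocked by {Q}):
  P1: blocked at chain node Q ∈ conditioning set.
  P2: blocked at chain node Q ∈ conditioning set.
  P3: blocked at chain node Q ∈ conditioning set.
{Q} satisfies the backdoor criterion.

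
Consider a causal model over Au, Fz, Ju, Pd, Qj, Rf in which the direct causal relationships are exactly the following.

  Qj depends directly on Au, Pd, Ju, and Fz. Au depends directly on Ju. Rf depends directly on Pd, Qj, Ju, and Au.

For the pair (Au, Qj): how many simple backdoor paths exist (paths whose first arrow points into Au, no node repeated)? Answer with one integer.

A backdoor path from Au to Qj is any simple undirected path whose first edge points into Au (i.e. leaves Au via a parent).
Parents of Au: {Ju}.
Enumerating:
  P1: Au <- Ju -> Qj
  P2: Au <- Ju -> Rf <- Pd -> Qj
  P3: Au <- Ju -> Rf <- Qj
That exhausts the simple backdoor paths. Count: 3.

3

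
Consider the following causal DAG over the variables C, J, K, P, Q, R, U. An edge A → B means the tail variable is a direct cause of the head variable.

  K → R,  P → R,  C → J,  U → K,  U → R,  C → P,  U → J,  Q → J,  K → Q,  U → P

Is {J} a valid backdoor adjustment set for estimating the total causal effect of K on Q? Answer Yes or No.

Backdoor paths from K to Q (paths whose first edge points into K):
  P1: K <- U -> P <- C -> J <- Q
  P2: K <- U -> R <- P <- C -> J <- Q
  P3: K <- U -> J <- Q
Condition 1 (no descendant of K in the set): FAILS — J is a descendant of K.
Condition 2 (every backdoor path blocked by {J}):
  P1: blocked at collider P (neither it nor any descendant is in the conditioning set).
  P2: blocked at collider R (neither it nor any descendant is in the conditioning set).
  P3: open — collider(s) J are conditioned on (or have a conditioned descendant) and no non-collider on the path is in the set.
{J} does not satisfy the backdoor criterion.

No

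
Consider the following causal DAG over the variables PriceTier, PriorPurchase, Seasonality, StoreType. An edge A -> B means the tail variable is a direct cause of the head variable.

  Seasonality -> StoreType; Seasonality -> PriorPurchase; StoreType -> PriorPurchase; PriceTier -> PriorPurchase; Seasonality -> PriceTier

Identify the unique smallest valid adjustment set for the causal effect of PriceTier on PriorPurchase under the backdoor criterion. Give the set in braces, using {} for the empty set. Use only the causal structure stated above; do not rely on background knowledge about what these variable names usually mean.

Variables eligible for adjustment (non-descendants of PriceTier, excluding PriceTier and PriorPurchase): {Seasonality, StoreType}.
Backdoor paths from PriceTier to PriorPurchase:
  P1: PriceTier <- Seasonality -> StoreType -> PriorPurchase
  P2: PriceTier <- Seasonality -> PriorPurchase
The empty set is not sufficient: P1 (PriceTier <- Seasonality -> StoreType -> PriorPurchase) has no collider blocking it and no conditioned non-collider, so it is open.
Try {Seasonality}:
  P1: blocked at fork node Seasonality ∈ conditioning set.
  P2: blocked at fork node Seasonality ∈ conditioning set.
{Seasonality} contains no descendant of PriceTier and blocks every backdoor path.
No other singleton works — e.g. {StoreType} leaves P2 open — so {Seasonality} is the unique smallest valid adjustment set.

{Seasonality}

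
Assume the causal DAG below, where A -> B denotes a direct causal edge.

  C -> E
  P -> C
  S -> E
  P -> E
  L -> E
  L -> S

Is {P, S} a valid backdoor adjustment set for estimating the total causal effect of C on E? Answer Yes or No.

Yes

Backdoor paths from C to E (paths whose first edge points into C):
  P1: C <- P -> E
Condition 1 (no descendant of C in the set): holds — descendants of C are {E}; none are in {P, S}.
Condition 2 (every backdoor path blocked by {P, S}):
  P1: blocked at fork node P ∈ conditioning set.
{P, S} satisfies the backdoor criterion.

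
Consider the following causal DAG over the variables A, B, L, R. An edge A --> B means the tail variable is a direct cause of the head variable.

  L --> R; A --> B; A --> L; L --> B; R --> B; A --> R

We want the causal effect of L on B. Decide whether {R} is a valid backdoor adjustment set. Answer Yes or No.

Backdoor paths from L to B (paths whose first edge points into L):
  P1: L <- A -> R -> B
  P2: L <- A -> B
Condition 1 (no descendant of L in the set): FAILS — R is a descendant of L.
Condition 2 (every backdoor path blocked by {R}):
  P1: blocked at chain node R ∈ conditioning set.
  P2: open — no interior node is in the conditioning set.
{R} does not satisfy the backdoor criterion.

No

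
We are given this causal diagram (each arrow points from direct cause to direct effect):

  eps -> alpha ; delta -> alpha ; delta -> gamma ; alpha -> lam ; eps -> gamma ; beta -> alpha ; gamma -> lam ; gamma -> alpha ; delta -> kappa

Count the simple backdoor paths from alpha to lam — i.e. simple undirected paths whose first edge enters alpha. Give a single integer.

3

A backdoor path from alpha to lam is any simple undirected path whose first edge points into alpha (i.e. leaves alpha via a parent).
Parents of alpha: {beta, delta, eps, gamma}.
Enumerating:
  P1: alpha <- eps -> gamma -> lam
  P2: alpha <- delta -> gamma -> lam
  P3: alpha <- gamma -> lam
That exhausts the simple backdoor paths. Count: 3.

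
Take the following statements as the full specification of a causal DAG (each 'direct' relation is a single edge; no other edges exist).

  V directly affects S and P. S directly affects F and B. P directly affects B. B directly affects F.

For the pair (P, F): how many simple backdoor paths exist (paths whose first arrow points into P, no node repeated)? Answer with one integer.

A backdoor path from P to F is any simple undirected path whose first edge points into P (i.e. leaves P via a parent).
Parents of P: {V}.
Enumerating:
  P1: P <- V -> S -> B -> F
  P2: P <- V -> S -> F
That exhausts the simple backdoor paths. Count: 2.

2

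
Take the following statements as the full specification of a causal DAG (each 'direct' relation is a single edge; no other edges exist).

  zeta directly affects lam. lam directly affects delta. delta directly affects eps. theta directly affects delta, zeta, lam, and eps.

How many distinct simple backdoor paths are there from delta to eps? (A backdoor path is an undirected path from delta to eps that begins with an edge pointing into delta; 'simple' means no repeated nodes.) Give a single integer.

A backdoor path from delta to eps is any simple undirected path whose first edge points into delta (i.e. leaves delta via a parent).
Parents of delta: {lam, theta}.
Enumerating:
  P1: delta <- theta -> eps
  P2: delta <- lam <- theta -> eps
  P3: delta <- lam <- zeta <- theta -> eps
That exhausts the simple backdoor paths. Count: 3.

3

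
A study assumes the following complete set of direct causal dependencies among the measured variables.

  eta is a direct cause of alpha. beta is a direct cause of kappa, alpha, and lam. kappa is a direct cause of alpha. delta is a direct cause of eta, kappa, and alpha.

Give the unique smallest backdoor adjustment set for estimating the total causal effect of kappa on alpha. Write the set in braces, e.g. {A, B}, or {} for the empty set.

Variables eligible for adjustment (non-descendants of kappa, excluding kappa and alpha): {beta, delta, eta, lam}.
Backdoor paths from kappa to alpha:
  P1: kappa <- delta -> eta -> alpha
  P2: kappa <- delta -> alpha
  P3: kappa <- beta -> alpha
The empty set is not sufficient: P1 (kappa <- delta -> eta -> alpha) has no collider blocking it and no conditioned non-collider, so it is open.
Try {beta, delta}:
  P1: blocked at fork node delta ∈ conditioning set.
  P2: blocked at fork node delta ∈ conditioning set.
  P3: blocked at fork node beta ∈ conditioning set.
{beta, delta} contains no descendant of kappa and blocks every backdoor path.
Every element of {beta, delta} is needed (dropping beta leaves P3 open; dropping delta leaves P1 open), so no proper subset is valid.
Among all size-2 subsets of the eligible variables, only {beta, delta} blocks every backdoor path, so it is the unique smallest valid adjustment set.

{beta, delta}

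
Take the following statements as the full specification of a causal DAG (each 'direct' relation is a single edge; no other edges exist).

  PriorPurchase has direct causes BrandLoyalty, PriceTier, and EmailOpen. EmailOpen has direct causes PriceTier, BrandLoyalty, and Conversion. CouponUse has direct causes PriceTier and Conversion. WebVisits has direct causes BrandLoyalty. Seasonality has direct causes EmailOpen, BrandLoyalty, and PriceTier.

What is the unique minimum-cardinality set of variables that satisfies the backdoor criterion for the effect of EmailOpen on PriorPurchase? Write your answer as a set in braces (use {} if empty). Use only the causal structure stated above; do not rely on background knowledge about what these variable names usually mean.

{BrandLoyalty, PriceTier}

Variables eligible for adjustment (non-descendants of EmailOpen, excluding EmailOpen and PriorPurchase): {BrandLoyalty, Conversion, CouponUse, PriceTier, WebVisits}.
Backdoor paths from EmailOpen to PriorPurchase:
  P1: EmailOpen <- PriceTier -> PriorPurchase
  P2: EmailOpen <- PriceTier -> Seasonality <- BrandLoyalty -> PriorPurchase
  P3: EmailOpen <- Conversion -> CouponUse <- PriceTier -> PriorPurchase
  P4: EmailOpen <- Conversion -> CouponUse <- PriceTier -> Seasonality <- BrandLoyalty -> PriorPurchase
  P5: EmailOpen <- BrandLoyalty -> PriorPurchase
  P6: EmailOpen <- BrandLoyalty -> Seasonality <- PriceTier -> PriorPurchase
The empty set is not sufficient: P1 (EmailOpen <- PriceTier -> PriorPurchase) has no collider blocking it and no conditioned non-collider, so it is open.
Try {BrandLoyalty, PriceTier}:
  P1: blocked at fork node PriceTier ∈ conditioning set.
  P2: blocked at fork node PriceTier ∈ conditioning set.
  P3: blocked at collider CouponUse (neither it nor any descendant is in the conditioning set).
  P4: blocked at collider CouponUse (neither it nor any descendant is in the conditioning set).
  P5: blocked at fork node BrandLoyalty ∈ conditioning set.
  P6: blocked at fork node BrandLoyalty ∈ conditioning set.
{BrandLoyalty, PriceTier} contains no descendant of EmailOpen and blocks every backdoor path.
Every element of {BrandLoyalty, PriceTier} is needed (dropping BrandLoyalty leaves P5 open; dropping PriceTier leaves P1 open), so no proper subset is valid.
Among all size-2 subsets of the eligible variables, only {BrandLoyalty, PriceTier} blocks every backdoor path, so it is the unique smallest valid adjustment set.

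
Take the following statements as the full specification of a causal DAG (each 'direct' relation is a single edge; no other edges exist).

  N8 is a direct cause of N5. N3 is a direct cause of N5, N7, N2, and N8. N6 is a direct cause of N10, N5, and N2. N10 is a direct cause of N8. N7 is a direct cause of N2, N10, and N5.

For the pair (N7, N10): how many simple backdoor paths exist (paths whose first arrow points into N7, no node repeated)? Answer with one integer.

A backdoor path from N7 to N10 is any simple undirected path whose first edge points into N7 (i.e. leaves N7 via a parent).
Parents of N7: {N3}.
Enumerating:
  P1: N7 <- N3 -> N8 <- N10
  P2: N7 <- N3 -> N8 -> N5 <- N6 -> N10
  P3: N7 <- N3 -> N5 <- N6 -> N10
  P4: N7 <- N3 -> N5 <- N8 <- N10
  P5: N7 <- N3 -> N2 <- N6 -> N10
  P6: N7 <- N3 -> N2 <- N6 -> N5 <- N8 <- N10
That exhausts the simple backdoor paths. Count: 6.

6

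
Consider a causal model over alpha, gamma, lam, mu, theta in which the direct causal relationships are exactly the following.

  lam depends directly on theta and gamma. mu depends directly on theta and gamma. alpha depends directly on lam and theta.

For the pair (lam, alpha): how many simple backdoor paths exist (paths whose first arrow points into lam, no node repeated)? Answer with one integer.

A backdoor path from lam to alpha is any simple undirected path whose first edge points into lam (i.e. leaves lam via a parent).
Parents of lam: {gamma, theta}.
Enumerating:
  P1: lam <- gamma -> mu <- theta -> alpha
  P2: lam <- theta -> alpha
That exhausts the simple backdoor paths. Count: 2.

2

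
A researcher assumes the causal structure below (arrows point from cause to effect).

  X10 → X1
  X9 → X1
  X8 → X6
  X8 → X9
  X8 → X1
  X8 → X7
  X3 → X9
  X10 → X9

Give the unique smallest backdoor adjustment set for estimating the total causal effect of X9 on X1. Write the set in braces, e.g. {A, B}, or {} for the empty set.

Variables eligible for adjustment (non-descendants of X9, excluding X9 and X1): {X10, X3, X6, X7, X8}.
Backdoor paths from X9 to X1:
  P1: X9 <- X8 -> X1
  P2: X9 <- X10 -> X1
The empty set is not sufficient: P1 (X9 <- X8 -> X1) has no collider blocking it and no conditioned non-collider, so it is open.
Try {X10, X8}:
  P1: blocked at fork node X8 ∈ conditioning set.
  P2: blocked at fork node X10 ∈ conditioning set.
{X10, X8} contains no descendant of X9 and blocks every backdoor path.
Every element of {X10, X8} is needed (dropping X10 leaves P2 open; dropping X8 leaves P1 open), so no proper subset is valid.
Among all size-2 subsets of the eligible variables, only {X10, X8} blocks every backdoor path, so it is the unique smallest valid adjustment set.

{X10, X8}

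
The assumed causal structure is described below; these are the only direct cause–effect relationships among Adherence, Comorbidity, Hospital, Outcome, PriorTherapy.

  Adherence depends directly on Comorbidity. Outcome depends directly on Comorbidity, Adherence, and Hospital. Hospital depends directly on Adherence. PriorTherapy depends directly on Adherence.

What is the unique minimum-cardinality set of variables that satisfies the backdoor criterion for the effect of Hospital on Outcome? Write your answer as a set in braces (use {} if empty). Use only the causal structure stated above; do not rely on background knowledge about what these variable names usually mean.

Variables eligible for adjustment (non-descendants of Hospital, excluding Hospital and Outcome): {Adherence, Comorbidity, PriorTherapy}.
Backdoor paths from Hospital to Outcome:
  P1: Hospital <- Adherence <- Comorbidity -> Outcome
  P2: Hospital <- Adherence -> Outcome
The empty set is not sufficient: P1 (Hospital <- Adherence <- Comorbidity -> Outcome) has no collider blocking it and no conditioned non-collider, so it is open.
Try {Adherence}:
  P1: blocked at chain node Adherence ∈ conditioning set.
  P2: blocked at fork node Adherence ∈ conditioning set.
{Adherence} contains no descendant of Hospital and blocks every backdoor path.
No other singleton works — e.g. {Comorbidity} leaves P2 open — so {Adherence} is the unique smallest valid adjustment set.

{Adherence}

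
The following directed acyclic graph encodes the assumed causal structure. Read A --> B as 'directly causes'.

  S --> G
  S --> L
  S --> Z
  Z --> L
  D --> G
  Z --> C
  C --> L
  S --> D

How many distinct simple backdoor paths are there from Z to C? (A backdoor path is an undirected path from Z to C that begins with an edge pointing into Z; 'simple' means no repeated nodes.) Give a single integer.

A backdoor path from Z to C is any simple undirected path whose first edge points into Z (i.e. leaves Z via a parent).
Parents of Z: {S}.
Enumerating:
  P1: Z <- S -> L <- C
That exhausts the simple backdoor paths. Count: 1.

1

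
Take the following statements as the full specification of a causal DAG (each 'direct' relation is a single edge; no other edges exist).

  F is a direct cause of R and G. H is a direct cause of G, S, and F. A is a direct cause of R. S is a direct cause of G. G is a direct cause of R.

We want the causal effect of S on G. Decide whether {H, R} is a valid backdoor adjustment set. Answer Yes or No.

Backdoor paths from S to G (paths whose first edge points into S):
  P1: S <- H -> F -> G
  P2: S <- H -> F -> R <- G
  P3: S <- H -> G
Condition 1 (no descendant of S in the set): FAILS — R is a descendant of S.
Condition 2 (every backdoor path blocked by {H, R}):
  P1: blocked at fork node H ∈ conditioning set.
  P2: blocked at fork node H ∈ conditioning set.
  P3: blocked at fork node H ∈ conditioning set.
{H, R} does not satisfy the backdoor criterion.

No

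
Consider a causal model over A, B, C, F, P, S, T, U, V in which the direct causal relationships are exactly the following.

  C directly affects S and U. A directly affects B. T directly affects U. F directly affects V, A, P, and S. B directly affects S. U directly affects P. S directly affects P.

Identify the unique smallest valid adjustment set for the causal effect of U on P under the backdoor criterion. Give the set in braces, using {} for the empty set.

{C}

Variables eligible for adjustment (non-descendants of U, excluding U and P): {A, B, C, F, S, T, V}.
Backdoor paths from U to P:
  P1: U <- C -> S <- F -> P
  P2: U <- C -> S <- B <- A <- F -> P
  P3: U <- C -> S -> P
The empty set is not sufficient: P3 (U <- C -> S -> P) has no collider blocking it and no conditioned non-collider, so it is open.
Try {C}:
  P1: blocked at fork node C ∈ conditioning set.
  P2: blocked at fork node C ∈ conditioning set.
  P3: blocked at fork node C ∈ conditioning set.
{C} contains no descendant of U and blocks every backdoor path.
No other singleton works — e.g. {F} leaves P3 open — so {C} is the unique smallest valid adjustment set.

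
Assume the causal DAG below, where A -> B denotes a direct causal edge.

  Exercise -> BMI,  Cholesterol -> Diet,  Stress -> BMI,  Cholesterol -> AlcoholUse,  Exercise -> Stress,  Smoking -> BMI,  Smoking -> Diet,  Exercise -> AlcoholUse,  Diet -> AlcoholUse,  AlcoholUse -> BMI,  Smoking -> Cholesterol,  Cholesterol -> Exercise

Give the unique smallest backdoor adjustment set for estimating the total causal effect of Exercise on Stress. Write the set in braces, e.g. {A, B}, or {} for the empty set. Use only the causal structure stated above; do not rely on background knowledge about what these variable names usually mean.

{}

Variables eligible for adjustment (non-descendants of Exercise, excluding Exercise and Stress): {Cholesterol, Diet, Smoking}.
Backdoor paths from Exercise to Stress:
  P1: Exercise <- Cholesterol <- Smoking -> Diet -> AlcoholUse -> BMI <- Stress
  P2: Exercise <- Cholesterol <- Smoking -> BMI <- Stress
  P3: Exercise <- Cholesterol -> Diet <- Smoking -> BMI <- Stress
  P4: Exercise <- Cholesterol -> Diet -> AlcoholUse -> BMI <- Stress
  P5: Exercise <- Cholesterol -> AlcoholUse <- Diet <- Smoking -> BMI <- Stress
  P6: Exercise <- Cholesterol -> AlcoholUse -> BMI <- Stress
Each backdoor path contains an unconditioned collider, so every path is already blocked with the empty conditioning set:
  P1: blocked at collider BMI (neither it nor any descendant is in the conditioning set).
  P2: blocked at collider BMI (neither it nor any descendant is in the conditioning set).
  P3: blocked at collider Diet (neither it nor any descendant is in the conditioning set).
  P4: blocked at collider BMI (neither it nor any descendant is in the conditioning set).
  P5: blocked at collider AlcoholUse (neither it nor any descendant is in the conditioning set).
  P6: blocked at collider BMI (neither it nor any descendant is in the conditioning set).
The empty set is therefore the unique smallest valid set.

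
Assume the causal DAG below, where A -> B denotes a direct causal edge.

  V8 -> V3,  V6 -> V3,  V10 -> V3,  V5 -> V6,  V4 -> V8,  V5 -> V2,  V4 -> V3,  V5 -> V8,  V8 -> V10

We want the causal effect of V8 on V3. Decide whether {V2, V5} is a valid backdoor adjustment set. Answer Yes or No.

No

Backdoor paths from V8 to V3 (paths whose first edge points into V8):
  P1: V8 <- V5 -> V6 -> V3
  P2: V8 <- V4 -> V3
Condition 1 (no descendant of V8 in the set): holds — descendants of V8 are {V10, V3}; none are in {V2, V5}.
Condition 2 (every backdoor path blocked by {V2, V5}):
  P1: blocked at fork node V5 ∈ conditioning set.
  P2: open — no interior node is in the conditioning set.
{V2, V5} does not satisfy the backdoor criterion.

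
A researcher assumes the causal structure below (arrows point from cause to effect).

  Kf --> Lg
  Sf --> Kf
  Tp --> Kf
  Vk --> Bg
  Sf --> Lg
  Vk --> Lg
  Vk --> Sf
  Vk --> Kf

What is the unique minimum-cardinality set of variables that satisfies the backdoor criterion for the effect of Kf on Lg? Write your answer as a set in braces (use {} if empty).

{Sf, Vk}

Variables eligible for adjustment (non-descendants of Kf, excluding Kf and Lg): {Bg, Sf, Tp, Vk}.
Backdoor paths from Kf to Lg:
  P1: Kf <- Vk -> Sf -> Lg
  P2: Kf <- Vk -> Lg
  P3: Kf <- Sf <- Vk -> Lg
  P4: Kf <- Sf -> Lg
The empty set is not sufficient: P1 (Kf <- Vk -> Sf -> Lg) has no collider blocking it and no conditioned non-collider, so it is open.
Try {Sf, Vk}:
  P1: blocked at fork node Vk ∈ conditioning set.
  P2: blocked at fork node Vk ∈ conditioning set.
  P3: blocked at chain node Sf ∈ conditioning set.
  P4: blocked at fork node Sf ∈ conditioning set.
{Sf, Vk} contains no descendant of Kf and blocks every backdoor path.
Every element of {Sf, Vk} is needed (dropping Sf leaves P4 open; dropping Vk leaves P2 open), so no proper subset is valid.
Among all size-2 subsets of the eligible variables, only {Sf, Vk} blocks every backdoor path, so it is the unique smallest valid adjustment set.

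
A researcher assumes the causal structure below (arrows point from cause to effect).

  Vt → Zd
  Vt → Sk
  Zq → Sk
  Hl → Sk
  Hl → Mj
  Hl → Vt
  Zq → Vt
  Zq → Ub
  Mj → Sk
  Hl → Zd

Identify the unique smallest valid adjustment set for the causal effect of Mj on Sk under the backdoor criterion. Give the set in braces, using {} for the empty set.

{Hl}

Variables eligible for adjustment (non-descendants of Mj, excluding Mj and Sk): {Hl, Ub, Vt, Zd, Zq}.
Backdoor paths from Mj to Sk:
  P1: Mj <- Hl -> Vt <- Zq -> Sk
  P2: Mj <- Hl -> Vt -> Sk
  P3: Mj <- Hl -> Zd <- Vt <- Zq -> Sk
  P4: Mj <- Hl -> Zd <- Vt -> Sk
  P5: Mj <- Hl -> Sk
The empty set is not sufficient: P2 (Mj <- Hl -> Vt -> Sk) has no collider blocking it and no conditioned non-collider, so it is open.
Try {Hl}:
  P1: blocked at fork node Hl ∈ conditioning set.
  P2: blocked at fork node Hl ∈ conditioning set.
  P3: blocked at fork node Hl ∈ conditioning set.
  P4: blocked at fork node Hl ∈ conditioning set.
  P5: blocked at fork node Hl ∈ conditioning set.
{Hl} contains no descendant of Mj and blocks every backdoor path.
No other singleton works — e.g. {Zq} leaves P2 open — so {Hl} is the unique smallest valid adjustment set.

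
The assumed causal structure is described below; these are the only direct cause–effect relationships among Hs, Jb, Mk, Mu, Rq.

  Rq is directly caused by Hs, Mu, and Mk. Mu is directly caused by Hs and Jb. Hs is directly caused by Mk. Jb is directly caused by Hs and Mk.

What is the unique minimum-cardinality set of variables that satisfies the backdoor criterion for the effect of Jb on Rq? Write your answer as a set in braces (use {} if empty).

Variables eligible for adjustment (non-descendants of Jb, excluding Jb and Rq): {Hs, Mk}.
Backdoor paths from Jb to Rq:
  P1: Jb <- Mk -> Hs -> Mu -> Rq
  P2: Jb <- Mk -> Hs -> Rq
  P3: Jb <- Mk -> Rq
  P4: Jb <- Hs <- Mk -> Rq
  P5: Jb <- Hs -> Mu -> Rq
  P6: Jb <- Hs -> Rq
The empty set is not sufficient: P1 (Jb <- Mk -> Hs -> Mu -> Rq) has no collider blocking it and no conditioned non-collider, so it is open.
Try {Hs, Mk}:
  P1: blocked at fork node Mk ∈ conditioning set.
  P2: blocked at fork node Mk ∈ conditioning set.
  P3: blocked at fork node Mk ∈ conditioning set.
  P4: blocked at chain node Hs ∈ conditioning set.
  P5: blocked at fork node Hs ∈ conditioning set.
  P6: blocked at fork node Hs ∈ conditioning set.
{Hs, Mk} contains no descendant of Jb and blocks every backdoor path.
Every element of {Hs, Mk} is needed (dropping Hs leaves P5 open; dropping Mk leaves P3 open), so no proper subset is valid.
Among all size-2 subsets of the eligible variables, only {Hs, Mk} blocks every backdoor path, so it is the unique smallest valid adjustment set.

{Hs, Mk}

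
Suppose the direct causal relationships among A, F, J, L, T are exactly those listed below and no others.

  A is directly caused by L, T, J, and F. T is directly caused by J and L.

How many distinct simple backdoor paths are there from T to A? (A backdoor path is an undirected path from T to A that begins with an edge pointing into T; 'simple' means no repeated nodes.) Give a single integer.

2

A backdoor path from T to A is any simple undirected path whose first edge points into T (i.e. leaves T via a parent).
Parents of T: {J, L}.
Enumerating:
  P1: T <- L -> A
  P2: T <- J -> A
That exhausts the simple backdoor paths. Count: 2.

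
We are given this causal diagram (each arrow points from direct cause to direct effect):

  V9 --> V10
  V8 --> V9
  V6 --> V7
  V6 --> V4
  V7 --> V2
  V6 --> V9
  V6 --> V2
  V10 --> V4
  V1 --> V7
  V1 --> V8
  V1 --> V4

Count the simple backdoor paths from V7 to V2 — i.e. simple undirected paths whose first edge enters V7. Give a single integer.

5

A backdoor path from V7 to V2 is any simple undirected path whose first edge points into V7 (i.e. leaves V7 via a parent).
Parents of V7: {V1, V6}.
Enumerating:
  P1: V7 <- V6 -> V2
  P2: V7 <- V1 -> V8 -> V9 <- V6 -> V2
  P3: V7 <- V1 -> V8 -> V9 -> V10 -> V4 <- V6 -> V2
  P4: V7 <- V1 -> V4 <- V6 -> V2
  P5: V7 <- V1 -> V4 <- V10 <- V9 <- V6 -> V2
That exhausts the simple backdoor paths. Count: 5.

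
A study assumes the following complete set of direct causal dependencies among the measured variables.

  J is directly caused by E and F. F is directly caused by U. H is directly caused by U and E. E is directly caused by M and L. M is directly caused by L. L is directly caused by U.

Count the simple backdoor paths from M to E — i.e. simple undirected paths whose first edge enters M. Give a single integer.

3

A backdoor path from M to E is any simple undirected path whose first edge points into M (i.e. leaves M via a parent).
Parents of M: {L}.
Enumerating:
  P1: M <- L <- U -> F -> J <- E
  P2: M <- L <- U -> H <- E
  P3: M <- L -> E
That exhausts the simple backdoor paths. Count: 3.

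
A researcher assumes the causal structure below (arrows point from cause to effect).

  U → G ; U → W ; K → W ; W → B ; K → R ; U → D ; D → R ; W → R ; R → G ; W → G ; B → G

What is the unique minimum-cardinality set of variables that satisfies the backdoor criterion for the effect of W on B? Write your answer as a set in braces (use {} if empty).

Variables eligible for adjustment (non-descendants of W, excluding W and B): {D, K, U}.
Backdoor paths from W to B:
  P1: W <- U -> D -> R -> G <- B
  P2: W <- U -> G <- B
  P3: W <- K -> R <- D <- U -> G <- B
  P4: W <- K -> R -> G <- B
Each backdoor path contains an unconditioned collider, so every path is already blocked with the empty conditioning set:
  P1: blocked at collider G (neither it nor any descendant is in the conditioning set).
  P2: blocked at collider G (neither it nor any descendant is in the conditioning set).
  P3: blocked at collider R (neither it nor any descendant is in the conditioning set).
  P4: blocked at collider G (neither it nor any descendant is in the conditioning set).
The empty set is therefore the unique smallest valid set.

{}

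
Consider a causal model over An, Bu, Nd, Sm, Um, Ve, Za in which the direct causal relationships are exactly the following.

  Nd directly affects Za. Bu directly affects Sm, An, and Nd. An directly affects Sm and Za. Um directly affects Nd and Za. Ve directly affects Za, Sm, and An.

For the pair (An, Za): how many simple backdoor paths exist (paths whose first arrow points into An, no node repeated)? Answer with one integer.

6

A backdoor path from An to Za is any simple undirected path whose first edge points into An (i.e. leaves An via a parent).
Parents of An: {Bu, Ve}.
Enumerating:
  P1: An <- Bu -> Nd <- Um -> Za
  P2: An <- Bu -> Nd -> Za
  P3: An <- Bu -> Sm <- Ve -> Za
  P4: An <- Ve -> Sm <- Bu -> Nd <- Um -> Za
  P5: An <- Ve -> Sm <- Bu -> Nd -> Za
  P6: An <- Ve -> Za
That exhausts the simple backdoor paths. Count: 6.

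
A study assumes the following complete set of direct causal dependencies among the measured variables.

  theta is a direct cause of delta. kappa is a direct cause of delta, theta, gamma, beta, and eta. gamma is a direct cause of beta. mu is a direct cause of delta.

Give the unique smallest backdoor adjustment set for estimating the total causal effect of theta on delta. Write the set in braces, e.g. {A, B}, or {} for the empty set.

Variables eligible for adjustment (non-descendants of theta, excluding theta and delta): {beta, eta, gamma, kappa, mu}.
Backdoor paths from theta to delta:
  P1: theta <- kappa -> delta
The empty set is not sufficient: P1 (theta <- kappa -> delta) has no collider blocking it and no conditioned non-collider, so it is open.
Try {kappa}:
  P1: blocked at fork node kappa ∈ conditioning set.
{kappa} contains no descendant of theta and blocks every backdoor path.
No other singleton works — e.g. {mu} leaves P1 open — so {kappa} is the unique smallest valid adjustment set.

{kappa}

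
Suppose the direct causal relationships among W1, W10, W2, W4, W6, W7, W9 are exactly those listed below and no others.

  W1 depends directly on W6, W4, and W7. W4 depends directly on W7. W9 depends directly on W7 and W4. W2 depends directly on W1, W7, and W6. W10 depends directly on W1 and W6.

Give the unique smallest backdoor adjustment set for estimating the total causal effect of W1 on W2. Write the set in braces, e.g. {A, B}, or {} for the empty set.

{W6, W7}

Variables eligible for adjustment (non-descendants of W1, excluding W1 and W2): {W4, W6, W7, W9}.
Backdoor paths from W1 to W2:
  P1: W1 <- W7 -> W2
  P2: W1 <- W6 -> W2
  P3: W1 <- W4 <- W7 -> W2
  P4: W1 <- W4 -> W9 <- W7 -> W2
The empty set is not sufficient: P1 (W1 <- W7 -> W2) has no collider blocking it and no conditioned non-collider, so it is open.
Try {W6, W7}:
  P1: blocked at fork node W7 ∈ conditioning set.
  P2: blocked at fork node W6 ∈ conditioning set.
  P3: blocked at fork node W7 ∈ conditioning set.
  P4: blocked at collider W9 (neither it nor any descendant is in the conditioning set).
{W6, W7} contains no descendant of W1 and blocks every backdoor path.
Every element of {W6, W7} is needed (dropping W6 leaves P2 open; dropping W7 leaves P1 open), so no proper subset is valid.
Among all size-2 subsets of the eligible variables, only {W6, W7} blocks every backdoor path, so it is the unique smallest valid adjustment set.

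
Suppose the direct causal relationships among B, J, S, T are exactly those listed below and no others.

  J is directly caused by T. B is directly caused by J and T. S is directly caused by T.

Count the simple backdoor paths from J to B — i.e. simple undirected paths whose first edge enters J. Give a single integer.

A backdoor path from J to B is any simple undirected path whose first edge points into J (i.e. leaves J via a parent).
Parents of J: {T}.
Enumerating:
  P1: J <- T -> B
That exhausts the simple backdoor paths. Count: 1.

1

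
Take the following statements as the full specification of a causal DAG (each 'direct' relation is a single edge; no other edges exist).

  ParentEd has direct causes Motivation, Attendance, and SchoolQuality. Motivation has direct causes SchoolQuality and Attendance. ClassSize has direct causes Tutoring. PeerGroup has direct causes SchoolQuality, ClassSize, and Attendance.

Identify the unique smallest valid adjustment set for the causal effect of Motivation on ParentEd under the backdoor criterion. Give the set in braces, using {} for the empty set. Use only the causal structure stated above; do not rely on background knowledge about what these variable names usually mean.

{Attendance, SchoolQuality}

Variables eligible for adjustment (non-descendants of Motivation, excluding Motivation and ParentEd): {Attendance, ClassSize, PeerGroup, SchoolQuality, Tutoring}.
Backdoor paths from Motivation to ParentEd:
  P1: Motivation <- Attendance -> PeerGroup <- SchoolQuality -> ParentEd
  P2: Motivation <- Attendance -> ParentEd
  P3: Motivation <- SchoolQuality -> PeerGroup <- Attendance -> ParentEd
  P4: Motivation <- SchoolQuality -> ParentEd
The empty set is not sufficient: P2 (Motivation <- Attendance -> ParentEd) has no collider blocking it and no conditioned non-collider, so it is open.
Try {Attendance, SchoolQuality}:
  P1: blocked at fork node Attendance ∈ conditioning set.
  P2: blocked at fork node Attendance ∈ conditioning set.
  P3: blocked at fork node SchoolQuality ∈ conditioning set.
  P4: blocked at fork node SchoolQuality ∈ conditioning set.
{Attendance, SchoolQuality} contains no descendant of Motivation and blocks every backdoor path.
Every element of {Attendance, SchoolQuality} is needed (dropping Attendance leaves P2 open; dropping SchoolQuality leaves P4 open), so no proper subset is valid.
Among all size-2 subsets of the eligible variables, only {Attendance, SchoolQuality} blocks every backdoor path, so it is the unique smallest valid adjustment set.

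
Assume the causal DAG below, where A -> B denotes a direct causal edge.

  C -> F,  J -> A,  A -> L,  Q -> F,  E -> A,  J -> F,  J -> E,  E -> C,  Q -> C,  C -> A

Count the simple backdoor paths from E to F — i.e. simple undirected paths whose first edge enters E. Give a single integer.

3

A backdoor path from E to F is any simple undirected path whose first edge points into E (i.e. leaves E via a parent).
Parents of E: {J}.
Enumerating:
  P1: E <- J -> A <- C <- Q -> F
  P2: E <- J -> A <- C -> F
  P3: E <- J -> F
That exhausts the simple backdoor paths. Count: 3.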